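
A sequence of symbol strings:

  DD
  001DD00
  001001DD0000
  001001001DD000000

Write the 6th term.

001001001001001DD0000000000

Each term wraps the previous one in 001 on the left and 00 on the right.
From 001001001DD000000, 2 further steps: 001001001DD000000 → 001001001001DD00000000 → (answer).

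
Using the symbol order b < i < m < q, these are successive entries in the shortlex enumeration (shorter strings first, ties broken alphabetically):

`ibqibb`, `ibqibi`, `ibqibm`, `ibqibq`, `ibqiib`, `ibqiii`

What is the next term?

Treat ibqiii as a base-4 numeral over the given alphabet and add one, carrying through any trailing q's.

ibqiim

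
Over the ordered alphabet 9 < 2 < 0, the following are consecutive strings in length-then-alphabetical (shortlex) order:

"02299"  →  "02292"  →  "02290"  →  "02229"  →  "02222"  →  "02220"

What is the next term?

Treat 02220 as a base-3 numeral over the given alphabet and add one, carrying through any trailing 0's.

02209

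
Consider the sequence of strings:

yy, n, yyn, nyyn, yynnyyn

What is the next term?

nyynyynnyyn

This is a Fibonacci-style word recurrence s(k) = s(k−2)·s(k−1): e.g. yy·n = yyn.
The next term joins nyyn and yynnyyn.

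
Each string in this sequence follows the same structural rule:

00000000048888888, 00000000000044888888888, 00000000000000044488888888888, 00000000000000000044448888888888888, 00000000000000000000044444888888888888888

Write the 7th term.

00000000000000000000000000044444448888888888888888888

The n-th term is 3n+3 0's then n-1 4's then 2n+3 8's, where the shown terms are n = 2, 3, 4, 5, 6.
Setting n = 8 gives 27, 7, 19 characters in each block.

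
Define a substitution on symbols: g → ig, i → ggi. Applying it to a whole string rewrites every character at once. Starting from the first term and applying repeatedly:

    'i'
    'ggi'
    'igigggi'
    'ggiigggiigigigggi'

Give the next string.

igigggiggiigigigggiggiigggiigggiigigigggi

Applying the rule to each of the 17 symbols of ggiigggiigigigggi gives the pieces ig ig ggi ggi ig ig ig ggi ggi ig ggi ig ggi ig ig ig ggi, which concatenate to the answer.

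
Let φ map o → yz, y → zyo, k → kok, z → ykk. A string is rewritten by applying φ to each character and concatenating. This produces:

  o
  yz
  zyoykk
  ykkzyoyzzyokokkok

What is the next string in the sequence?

φ(ykkzyoyzzyokokkok) expands symbol-by-symbol to zyo kok kok ykk zyo yz zyo ykk ykk zyo yz kok yz kok kok yz kok; joining the 17 pieces gives the next term.

zyokokkokykkzyoyzzyoykkykkzyoyzkokyzkokkokyzkok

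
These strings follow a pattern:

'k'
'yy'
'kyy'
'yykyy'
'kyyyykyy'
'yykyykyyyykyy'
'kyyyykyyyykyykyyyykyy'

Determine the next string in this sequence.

yykyykyyyykyykyyyykyyyykyykyyyykyy

From term 3 onward, concatenate the second-to-last term with the last: k·yy = kyy, yy·kyy = yykyy, …
Continuing: yykyykyyyykyy · kyyyykyyyykyykyyyykyy gives term 8.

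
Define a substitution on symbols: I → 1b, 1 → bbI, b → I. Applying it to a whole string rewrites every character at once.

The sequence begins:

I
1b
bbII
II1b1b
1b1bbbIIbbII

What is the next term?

bbIIbbIIII1b1bII1b1b

Expanding 1b1bbbIIbbII: 1→bbI, b→I, 1→bbI, b→I, b→I, b→I, I→1b, I→1b, b→I, b→I, I→1b, I→1b. Concatenated: bbI I bbI I I I 1b 1b I I 1b 1b.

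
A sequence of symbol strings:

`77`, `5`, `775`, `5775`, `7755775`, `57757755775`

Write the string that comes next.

Each term (from the third on) is the two preceding terms concatenated in order: term 3 = 77·5 = 775.
So term 7 is 7755775·57757755775.

775577557757755775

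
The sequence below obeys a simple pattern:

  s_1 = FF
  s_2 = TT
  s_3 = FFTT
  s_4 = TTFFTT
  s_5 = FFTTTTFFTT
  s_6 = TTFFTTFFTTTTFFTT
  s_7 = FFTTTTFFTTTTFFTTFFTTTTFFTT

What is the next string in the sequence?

TTFFTTFFTTTTFFTTFFTTTTFFTTTTFFTTFFTTTTFFTT

Each term (from the third on) is the two preceding terms concatenated in order: term 3 = FF·TT = FFTT.
Continuing: TTFFTTFFTTTTFFTT · FFTTTTFFTTTTFFTTFFTTTTFFTT gives term 8.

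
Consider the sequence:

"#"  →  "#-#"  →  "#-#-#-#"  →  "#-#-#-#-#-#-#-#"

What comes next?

#-#-#-#-#-#-#-#-#-#-#-#-#-#-#-#

s(k+1) = s(k)·-·s(k) — each term doubles the last with '-' between the halves.
So the next term is two copies of #-#-#-#-#-#-#-# with '-' between the halves.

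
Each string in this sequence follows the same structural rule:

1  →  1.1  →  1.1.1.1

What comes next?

1.1.1.1.1.1.1.1

Every step duplicates the string with '.' between the halves.
So the next term is two copies of 1.1.1.1 with '.' between the halves.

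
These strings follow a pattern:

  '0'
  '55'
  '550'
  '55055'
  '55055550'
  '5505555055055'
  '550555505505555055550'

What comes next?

This is a Fibonacci-style word recurrence s(k) = s(k−1)·s(k−2): e.g. 55·0 = 550.
The next term joins 550555505505555055550 and 5505555055055.

5505555055055550555505505555055055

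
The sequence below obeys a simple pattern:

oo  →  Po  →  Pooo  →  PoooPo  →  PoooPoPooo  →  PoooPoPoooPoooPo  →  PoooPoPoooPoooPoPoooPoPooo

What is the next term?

This is a Fibonacci-style word recurrence s(k) = s(k−1)·s(k−2): e.g. Po·oo = Pooo.
The next term joins PoooPoPoooPoooPoPoooPoPooo and PoooPoPoooPoooPo.

PoooPoPoooPoooPoPoooPoPoooPoooPoPoooPoooPo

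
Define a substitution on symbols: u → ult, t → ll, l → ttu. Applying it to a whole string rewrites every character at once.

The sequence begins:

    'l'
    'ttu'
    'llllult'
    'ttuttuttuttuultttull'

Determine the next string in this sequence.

Applying the rule to each of the 20 symbols of ttuttuttuttuultttull gives the pieces ll ll ult ll ll ult ll ll ult ll ll ult ult ttu ll ll ll ult ttu ttu, which concatenate to the answer.

llllultllllultllllultllllultultttullllllultttuttu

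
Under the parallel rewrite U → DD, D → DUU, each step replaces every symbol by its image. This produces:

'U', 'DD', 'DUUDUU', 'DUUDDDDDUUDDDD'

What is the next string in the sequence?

DUUDDDDDUUDUUDUUDUUDUUDDDDDUUDUUDUUDUU

Applying the rule to each of the 14 symbols of DUUDDDDDUUDDDD gives the pieces DUU DD DD DUU DUU DUU DUU DUU DD DD DUU DUU DUU DUU, which concatenate to the answer.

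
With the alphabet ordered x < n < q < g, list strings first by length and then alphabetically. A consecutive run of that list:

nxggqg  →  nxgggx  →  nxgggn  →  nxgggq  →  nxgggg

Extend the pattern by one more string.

Treat nxgggg as a base-4 numeral over the given alphabet and add one, carrying through any trailing g's.

nnxxxx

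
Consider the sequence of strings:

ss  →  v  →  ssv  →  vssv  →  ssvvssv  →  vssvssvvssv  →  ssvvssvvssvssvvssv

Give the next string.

This is a Fibonacci-style word recurrence s(k) = s(k−2)·s(k−1): e.g. ss·v = ssv.
The next term joins vssvssvvssv and ssvvssvvssvssvvssv.

vssvssvvssvssvvssvvssvssvvssv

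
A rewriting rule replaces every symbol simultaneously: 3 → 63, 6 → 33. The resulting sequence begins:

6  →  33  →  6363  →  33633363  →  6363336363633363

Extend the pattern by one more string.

Applying the rule to each of the 16 symbols of 6363336363633363 gives the pieces 33 63 33 63 63 63 33 63 33 63 33 63 63 63 33 63, which concatenate to the answer.

33633363636333633363336363633363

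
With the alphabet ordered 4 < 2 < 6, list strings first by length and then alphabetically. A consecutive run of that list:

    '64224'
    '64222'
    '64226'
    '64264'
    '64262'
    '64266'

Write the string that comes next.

Find the rightmost character of 64266 below 6, bump it to the next letter, and reset everything to its right to 4.

64644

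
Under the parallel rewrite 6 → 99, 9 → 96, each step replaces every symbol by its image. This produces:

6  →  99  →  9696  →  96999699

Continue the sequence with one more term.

Expanding 96999699: 9→96, 6→99, 9→96, 9→96, 9→96, 6→99, 9→96, 9→96. Concatenated: 96 99 96 96 96 99 96 96.

9699969696999696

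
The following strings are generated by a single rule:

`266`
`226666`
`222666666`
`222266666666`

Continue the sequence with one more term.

The n-th term is n 2's then 2n 6's (n = 1, 2, …).
For the next term, n = 5, so the run lengths are 5, 10.

222226666666666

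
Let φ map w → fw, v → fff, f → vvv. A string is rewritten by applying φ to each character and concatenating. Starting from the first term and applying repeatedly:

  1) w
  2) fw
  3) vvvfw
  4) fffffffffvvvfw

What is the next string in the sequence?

Replace each of the 14 characters of fffffffffvvvfw in place — vvv vvv vvv vvv vvv vvv vvv vvv vvv fff fff fff vvv fw — and concatenate.

vvvvvvvvvvvvvvvvvvvvvvvvvvvfffffffffvvvfw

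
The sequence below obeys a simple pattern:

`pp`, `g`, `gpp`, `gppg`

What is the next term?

From term 3 onward, concatenate the last term with the second-to-last: g·pp = gpp, gpp·g = gppg, …
The next term joins gppg and gpp.

gppggpp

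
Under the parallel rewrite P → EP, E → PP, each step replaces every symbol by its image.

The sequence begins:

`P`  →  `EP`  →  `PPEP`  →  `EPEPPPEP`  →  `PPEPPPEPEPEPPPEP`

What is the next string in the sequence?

EPEPPPEPEPEPPPEPPPEPPPEPEPEPPPEP

Applying the rule to each of the 16 symbols of PPEPPPEPEPEPPPEP gives the pieces EP EP PP EP EP EP PP EP PP EP PP EP EP EP PP EP, which concatenate to the answer.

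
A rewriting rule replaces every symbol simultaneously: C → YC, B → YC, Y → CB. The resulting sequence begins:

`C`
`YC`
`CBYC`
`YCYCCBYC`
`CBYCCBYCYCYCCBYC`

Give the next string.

Rewriting the 16 symbols of CBYCCBYCYCYCCBYC one by one yields YC YC CB YC YC YC CB YC CB YC CB YC YC YC CB YC; concatenated:

YCYCCBYCYCYCCBYCCBYCCBYCYCYCCBYC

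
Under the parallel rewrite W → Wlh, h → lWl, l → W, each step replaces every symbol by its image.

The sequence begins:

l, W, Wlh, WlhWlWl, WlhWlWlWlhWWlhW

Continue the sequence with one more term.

WlhWlWlWlhWWlhWWlhWlWlWlhWlhWlWlWlh

Replace each of the 15 characters of WlhWlWlWlhWWlhW in place — Wlh W lWl Wlh W Wlh W Wlh W lWl Wlh Wlh W lWl Wlh — and concatenate.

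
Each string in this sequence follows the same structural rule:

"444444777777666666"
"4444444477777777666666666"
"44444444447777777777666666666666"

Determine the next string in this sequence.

444444444444777777777777666666666666666

Each string has the form 4^{2n+2} 7^{2n+2} 6^{3n}, where the shown terms are n = 2, 3, 4.
For the next term, n = 5, so the run lengths are 12, 12, 15.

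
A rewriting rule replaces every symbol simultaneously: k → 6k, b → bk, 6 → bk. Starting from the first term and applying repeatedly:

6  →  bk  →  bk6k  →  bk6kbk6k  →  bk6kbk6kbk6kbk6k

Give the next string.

Replace each of the 16 characters of bk6kbk6kbk6kbk6k in place — bk 6k bk 6k bk 6k bk 6k bk 6k bk 6k bk 6k bk 6k — and concatenate.

bk6kbk6kbk6kbk6kbk6kbk6kbk6kbk6k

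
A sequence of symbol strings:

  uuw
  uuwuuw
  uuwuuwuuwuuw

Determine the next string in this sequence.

uuwuuwuuwuuwuuwuuwuuwuuw

Every step duplicates the string.
So the next term is two copies of uuwuuwuuwuuw.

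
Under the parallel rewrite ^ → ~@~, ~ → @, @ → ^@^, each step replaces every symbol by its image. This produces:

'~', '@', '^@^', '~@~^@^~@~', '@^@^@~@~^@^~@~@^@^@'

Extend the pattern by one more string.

^@^~@~^@^~@~^@^@^@^@~@~^@^~@~@^@^@^@^~@~^@^~@~^@^

φ(@^@^@~@~^@^~@~@^@^@) expands symbol-by-symbol to ^@^ ~@~ ^@^ ~@~ ^@^ @ ^@^ @ ~@~ ^@^ ~@~ @ ^@^ @ ^@^ ~@~ ^@^ ~@~ ^@^; joining the 19 pieces gives the next term.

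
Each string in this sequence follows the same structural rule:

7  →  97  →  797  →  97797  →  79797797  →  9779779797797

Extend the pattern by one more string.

Each term (from the third on) is the two preceding terms concatenated in order: term 3 = 7·97 = 797.
Continuing: 79797797 · 9779779797797 gives term 7.

797977979779779797797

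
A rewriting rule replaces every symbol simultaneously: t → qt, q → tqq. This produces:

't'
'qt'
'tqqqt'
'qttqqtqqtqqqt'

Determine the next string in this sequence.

Rewriting the 13 symbols of qttqqtqqtqqqt one by one yields tqq qt qt tqq tqq qt tqq tqq qt tqq tqq tqq qt; concatenated:

tqqqtqttqqtqqqttqqtqqqttqqtqqtqqqt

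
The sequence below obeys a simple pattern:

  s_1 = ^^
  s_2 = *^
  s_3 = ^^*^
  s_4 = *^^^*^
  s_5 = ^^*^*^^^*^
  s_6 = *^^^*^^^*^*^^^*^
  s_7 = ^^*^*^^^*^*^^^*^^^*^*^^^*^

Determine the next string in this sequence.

Each term (from the third on) is the two preceding terms concatenated in order: term 3 = ^^·*^ = ^^*^.
Continuing: *^^^*^^^*^*^^^*^ · ^^*^*^^^*^*^^^*^^^*^*^^^*^ gives term 8.

*^^^*^^^*^*^^^*^^^*^*^^^*^*^^^*^^^*^*^^^*^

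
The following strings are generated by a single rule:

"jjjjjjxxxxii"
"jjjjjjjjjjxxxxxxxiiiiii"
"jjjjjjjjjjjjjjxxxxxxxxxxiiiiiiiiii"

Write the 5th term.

Term n consists of 4n+2 j's, followed by 3n+1 x's, followed by 4n-2 i's (n = 1, 2, …).
At n = 5 the blocks have lengths 22, 16, 18.

jjjjjjjjjjjjjjjjjjjjjjxxxxxxxxxxxxxxxxiiiiiiiiiiiiiiiiii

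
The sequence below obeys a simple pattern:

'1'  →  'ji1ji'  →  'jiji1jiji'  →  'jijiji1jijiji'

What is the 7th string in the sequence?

s(k+1) = ji·s(k)·ji, so each term gains ji as a prefix and ji as a suffix.
From jijiji1jijiji, 3 further steps: jijiji1jijiji → jijijiji1jijijiji → jijijijiji1jijijijiji → (answer).

jijijijijiji1jijijijijiji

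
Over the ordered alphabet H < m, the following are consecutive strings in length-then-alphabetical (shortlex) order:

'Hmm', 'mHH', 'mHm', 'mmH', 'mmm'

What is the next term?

HHHH

After mmm the length-3 strings are exhausted; the first length-4 string is 4 copies of H.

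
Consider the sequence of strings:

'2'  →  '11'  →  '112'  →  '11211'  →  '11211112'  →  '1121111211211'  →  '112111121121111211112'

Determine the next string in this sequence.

1121111211211112111121121111211211

Each term (from the third on) is the previous term followed by the one before it: term 3 = 11·2 = 112.
Continuing: 112111121121111211112 · 1121111211211 gives term 8.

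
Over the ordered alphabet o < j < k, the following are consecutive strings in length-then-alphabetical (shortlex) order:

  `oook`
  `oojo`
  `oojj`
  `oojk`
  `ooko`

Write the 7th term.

ookk

Continuing the enumeration 2 steps past ooko: ooko → ookj → (answer).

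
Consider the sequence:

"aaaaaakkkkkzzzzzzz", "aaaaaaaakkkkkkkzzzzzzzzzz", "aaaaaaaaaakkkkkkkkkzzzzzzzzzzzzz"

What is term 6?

The n-th term is 2n+2 a's then 2n+1 k's then 3n+1 z's, where the shown terms are n = 2, 3, 4.
For term 6, n = 7, so the run lengths are 16, 15, 22.

aaaaaaaaaaaaaaaakkkkkkkkkkkkkkkzzzzzzzzzzzzzzzzzzzzzz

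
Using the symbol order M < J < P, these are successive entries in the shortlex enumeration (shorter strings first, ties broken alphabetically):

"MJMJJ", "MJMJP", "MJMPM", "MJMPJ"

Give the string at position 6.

Continuing the enumeration 2 steps past MJMPJ: MJMPJ → MJMPP → (answer).

MJJMM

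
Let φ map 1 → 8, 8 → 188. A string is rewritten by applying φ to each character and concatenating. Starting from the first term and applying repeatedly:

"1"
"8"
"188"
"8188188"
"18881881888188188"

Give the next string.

φ(18881881888188188) expands symbol-by-symbol to 8 188 188 188 8 188 188 8 188 188 188 8 188 188 8 188 188; joining the 17 pieces gives the next term.

81881881888188188818818818881881888188188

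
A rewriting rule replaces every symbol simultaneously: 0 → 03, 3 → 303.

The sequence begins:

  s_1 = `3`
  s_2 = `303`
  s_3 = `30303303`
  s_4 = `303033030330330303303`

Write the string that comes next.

φ(303033030330330303303) expands symbol-by-symbol to 303 03 303 03 303 303 03 303 03 303 303 03 303 303 03 303 03 303 303 03 303; joining the 21 pieces gives the next term.

3030330303303303033030330330303303303033030330330303303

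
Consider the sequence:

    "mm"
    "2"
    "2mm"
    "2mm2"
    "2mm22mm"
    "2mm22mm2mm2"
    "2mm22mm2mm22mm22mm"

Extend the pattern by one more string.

From term 3 onward, concatenate the last term with the second-to-last: 2·mm = 2mm, 2mm·2 = 2mm2, …
Continuing: 2mm22mm2mm22mm22mm · 2mm22mm2mm2 gives term 8.

2mm22mm2mm22mm22mm2mm22mm2mm2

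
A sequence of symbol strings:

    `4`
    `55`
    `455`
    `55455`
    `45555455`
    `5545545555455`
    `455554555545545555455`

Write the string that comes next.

5545545555455455554555545545555455

From term 3 onward, concatenate the second-to-last term with the last: 4·55 = 455, 55·455 = 55455, …
So term 8 is 5545545555455·455554555545545555455.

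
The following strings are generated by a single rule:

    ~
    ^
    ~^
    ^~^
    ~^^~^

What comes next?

^~^~^^~^

This is a Fibonacci-style word recurrence s(k) = s(k−2)·s(k−1): e.g. ~·^ = ~^.
The next term joins ^~^ and ~^^~^.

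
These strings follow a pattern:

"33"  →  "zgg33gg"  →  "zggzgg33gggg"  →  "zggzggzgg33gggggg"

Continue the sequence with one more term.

Every step adds zgg to the front and gg to the end of the previous string.
Applying this once more to zggzggzgg33gggggg:

zggzggzggzgg33gggggggg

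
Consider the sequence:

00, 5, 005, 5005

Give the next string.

0055005

This is a Fibonacci-style word recurrence s(k) = s(k−2)·s(k−1): e.g. 00·5 = 005.
So term 5 is 005·5005.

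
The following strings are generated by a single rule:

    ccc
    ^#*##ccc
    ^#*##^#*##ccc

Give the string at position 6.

Each term is the previous one with ^#*## prepended.
From ^#*##^#*##ccc, 3 further steps: ^#*##^#*##ccc → ^#*##^#*##^#*##ccc → ^#*##^#*##^#*##^#*##ccc → (answer).

^#*##^#*##^#*##^#*##^#*##ccc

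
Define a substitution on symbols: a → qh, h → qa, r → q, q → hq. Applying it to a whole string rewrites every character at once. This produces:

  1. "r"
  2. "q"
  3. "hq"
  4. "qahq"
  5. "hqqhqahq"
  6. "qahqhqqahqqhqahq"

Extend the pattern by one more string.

hqqhqahqqahqhqqhqahqhqqahqqhqahq

Applying the rule to each of the 16 symbols of qahqhqqahqqhqahq gives the pieces hq qh qa hq qa hq hq qh qa hq hq qa hq qh qa hq, which concatenate to the answer.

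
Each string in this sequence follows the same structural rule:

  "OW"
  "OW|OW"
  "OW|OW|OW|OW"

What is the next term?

OW|OW|OW|OW|OW|OW|OW|OW

Each string is two copies of the previous one joined by '|'.
So the next term is two copies of OW|OW|OW|OW with '|' between the halves.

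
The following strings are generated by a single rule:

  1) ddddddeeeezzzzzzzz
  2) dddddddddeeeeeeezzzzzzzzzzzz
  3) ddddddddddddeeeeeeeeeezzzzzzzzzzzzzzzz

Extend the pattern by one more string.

dddddddddddddddeeeeeeeeeeeeezzzzzzzzzzzzzzzzzzzz

Each string has the form d^{3n} e^{3n-2} z^{4n}, where the shown terms are n = 2, 3, 4.
Setting n = 5 gives 15, 13, 20 characters in each block.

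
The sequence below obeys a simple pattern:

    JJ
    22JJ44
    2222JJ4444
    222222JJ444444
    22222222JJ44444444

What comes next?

Each term wraps the previous one in 22 on the left and 44 on the right.
Applying this once more to 22222222JJ44444444:

2222222222JJ4444444444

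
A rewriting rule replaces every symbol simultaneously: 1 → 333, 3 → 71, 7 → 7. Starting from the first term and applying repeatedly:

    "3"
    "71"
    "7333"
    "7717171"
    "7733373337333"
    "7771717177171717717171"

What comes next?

Rewriting the 22 symbols of 7771717177171717717171 one by one yields 7 7 7 333 7 333 7 333 7 7 333 7 333 7 333 7 7 333 7 333 7 333; concatenated:

7773337333733377333733373337733373337333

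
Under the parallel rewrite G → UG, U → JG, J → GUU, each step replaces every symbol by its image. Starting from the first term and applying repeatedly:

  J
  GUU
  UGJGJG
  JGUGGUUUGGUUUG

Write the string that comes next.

Rewriting the 14 symbols of JGUGGUUUGGUUUG one by one yields GUU UG JG UG UG JG JG JG UG UG JG JG JG UG; concatenated:

GUUUGJGUGUGJGJGJGUGUGJGJGJGUG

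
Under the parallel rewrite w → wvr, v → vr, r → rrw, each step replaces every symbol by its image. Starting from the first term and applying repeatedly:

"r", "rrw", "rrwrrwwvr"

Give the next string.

Expanding rrwrrwwvr: r→rrw, r→rrw, w→wvr, r→rrw, r→rrw, w→wvr, w→wvr, v→vr, r→rrw. Concatenated: rrw rrw wvr rrw rrw wvr wvr vr rrw.

rrwrrwwvrrrwrrwwvrwvrvrrrw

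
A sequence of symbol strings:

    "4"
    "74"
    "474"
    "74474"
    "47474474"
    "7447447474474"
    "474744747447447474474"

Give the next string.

From term 3 onward, concatenate the second-to-last term with the last: 4·74 = 474, 74·474 = 74474, …
The next term joins 7447447474474 and 474744747447447474474.

7447447474474474744747447447474474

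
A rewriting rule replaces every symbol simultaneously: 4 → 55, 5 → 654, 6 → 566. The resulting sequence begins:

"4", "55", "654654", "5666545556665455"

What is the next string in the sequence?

Rewriting the 16 symbols of 5666545556665455 one by one yields 654 566 566 566 654 55 654 654 654 566 566 566 654 55 654 654; concatenated:

6545665665666545565465465456656656665455654654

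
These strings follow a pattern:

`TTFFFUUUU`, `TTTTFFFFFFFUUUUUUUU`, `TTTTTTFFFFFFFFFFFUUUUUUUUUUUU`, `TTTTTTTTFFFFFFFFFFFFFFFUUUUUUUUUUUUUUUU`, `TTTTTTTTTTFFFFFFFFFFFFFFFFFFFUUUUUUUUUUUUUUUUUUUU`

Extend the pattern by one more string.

Each string has the form T^{2n} F^{4n-1} U^{4n} (n = 1, 2, …).
For the next term, n = 6, so the run lengths are 12, 23, 24.

TTTTTTTTTTTTFFFFFFFFFFFFFFFFFFFFFFFUUUUUUUUUUUUUUUUUUUUUUUU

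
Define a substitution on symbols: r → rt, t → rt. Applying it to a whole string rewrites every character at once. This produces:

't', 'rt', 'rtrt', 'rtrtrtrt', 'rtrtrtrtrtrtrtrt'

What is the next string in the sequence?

rtrtrtrtrtrtrtrtrtrtrtrtrtrtrtrt

Replace each of the 16 characters of rtrtrtrtrtrtrtrt in place — rt rt rt rt rt rt rt rt rt rt rt rt rt rt rt rt — and concatenate.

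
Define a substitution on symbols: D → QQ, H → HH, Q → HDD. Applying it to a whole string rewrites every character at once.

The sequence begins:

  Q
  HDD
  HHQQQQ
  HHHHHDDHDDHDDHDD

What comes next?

Rewriting the 16 symbols of HHHHHDDHDDHDDHDD one by one yields HH HH HH HH HH QQ QQ HH QQ QQ HH QQ QQ HH QQ QQ; concatenated:

HHHHHHHHHHQQQQHHQQQQHHQQQQHHQQQQ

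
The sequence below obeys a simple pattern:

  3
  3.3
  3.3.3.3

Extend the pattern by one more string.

3.3.3.3.3.3.3.3

Every step duplicates the string with '.' between the halves.
One more doubling of 3.3.3.3 gives the answer.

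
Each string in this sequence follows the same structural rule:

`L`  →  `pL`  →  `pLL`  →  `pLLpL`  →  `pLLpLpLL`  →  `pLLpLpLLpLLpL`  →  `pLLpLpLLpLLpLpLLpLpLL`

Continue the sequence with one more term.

pLLpLpLLpLLpLpLLpLpLLpLLpLpLLpLLpL

From term 3 onward, concatenate the last term with the second-to-last: pL·L = pLL, pLL·pL = pLLpL, …
Continuing: pLLpLpLLpLLpLpLLpLpLL · pLLpLpLLpLLpL gives term 8.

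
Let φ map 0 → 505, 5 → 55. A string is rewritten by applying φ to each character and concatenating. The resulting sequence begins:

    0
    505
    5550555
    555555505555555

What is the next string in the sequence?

5555555555555550555555555555555

Applying the rule to each of the 15 symbols of 555555505555555 gives the pieces 55 55 55 55 55 55 55 505 55 55 55 55 55 55 55, which concatenate to the answer.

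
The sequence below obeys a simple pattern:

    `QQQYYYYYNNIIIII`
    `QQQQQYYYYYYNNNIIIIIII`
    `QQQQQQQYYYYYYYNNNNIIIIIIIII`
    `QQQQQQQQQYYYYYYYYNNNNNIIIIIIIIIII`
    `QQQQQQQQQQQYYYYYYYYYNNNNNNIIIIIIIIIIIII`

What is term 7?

QQQQQQQQQQQQQQQYYYYYYYYYYYNNNNNNNNIIIIIIIIIIIIIIIII

Reading off run lengths: Q runs 3, 5, 7, 9, 11; Y runs 5, 6, 7, 8, 9; N runs 2, 3, 4, 5, 6; I runs 5, 7, 9, 11, 13 — each is linear in n, where the shown terms are n = 2, 3, 4, 5, 6.
At n = 8 the blocks have lengths 15, 11, 8, 17.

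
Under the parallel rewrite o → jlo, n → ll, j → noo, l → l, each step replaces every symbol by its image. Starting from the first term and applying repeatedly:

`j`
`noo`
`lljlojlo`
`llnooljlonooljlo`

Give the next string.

lllljlojlolnooljlolljlojlolnooljlo

φ(llnooljlonooljlo) expands symbol-by-symbol to l l ll jlo jlo l noo l jlo ll jlo jlo l noo l jlo; joining the 16 pieces gives the next term.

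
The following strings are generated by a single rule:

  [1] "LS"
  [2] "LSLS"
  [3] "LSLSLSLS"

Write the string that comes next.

s(k+1) = s(k)·s(k) — each term doubles the last.
Doubling LSLSLSLS:

LSLSLSLSLSLSLSLS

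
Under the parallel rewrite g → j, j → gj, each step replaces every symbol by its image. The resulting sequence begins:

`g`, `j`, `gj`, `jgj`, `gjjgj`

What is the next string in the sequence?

Expanding gjjgj: g→j, j→gj, j→gj, g→j, j→gj. Concatenated: j gj gj j gj.

jgjgjjgj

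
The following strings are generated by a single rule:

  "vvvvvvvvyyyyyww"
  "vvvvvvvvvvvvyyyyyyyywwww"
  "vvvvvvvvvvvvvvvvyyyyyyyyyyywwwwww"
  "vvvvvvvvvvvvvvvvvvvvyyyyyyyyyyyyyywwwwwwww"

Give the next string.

Each string has the form v^{4n} y^{3n-1} w^{2n-2}, where the shown terms are n = 2, 3, 4, 5.
Setting n = 6 gives 24, 17, 10 characters in each block.

vvvvvvvvvvvvvvvvvvvvvvvvyyyyyyyyyyyyyyyyywwwwwwwwww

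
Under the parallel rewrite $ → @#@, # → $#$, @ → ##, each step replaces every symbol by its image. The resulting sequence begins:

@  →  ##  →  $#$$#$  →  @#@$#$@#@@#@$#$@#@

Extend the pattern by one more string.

Replace each of the 18 characters of @#@$#$@#@@#@$#$@#@ in place — ## $#$ ## @#@ $#$ @#@ ## $#$ ## ## $#$ ## @#@ $#$ @#@ ## $#$ ## — and concatenate.

##$#$##@#@$#$@#@##$#$####$#$##@#@$#$@#@##$#$##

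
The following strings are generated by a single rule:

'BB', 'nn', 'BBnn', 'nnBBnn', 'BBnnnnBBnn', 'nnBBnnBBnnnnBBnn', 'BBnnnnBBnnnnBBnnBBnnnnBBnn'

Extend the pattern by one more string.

Each term (from the third on) is the two preceding terms concatenated in order: term 3 = BB·nn = BBnn.
The next term joins nnBBnnBBnnnnBBnn and BBnnnnBBnnnnBBnnBBnnnnBBnn.

nnBBnnBBnnnnBBnnBBnnnnBBnnnnBBnnBBnnnnBBnn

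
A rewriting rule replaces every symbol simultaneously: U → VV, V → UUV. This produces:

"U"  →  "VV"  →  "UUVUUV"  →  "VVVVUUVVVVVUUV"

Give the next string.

Applying the rule to each of the 14 symbols of VVVVUUVVVVVUUV gives the pieces UUV UUV UUV UUV VV VV UUV UUV UUV UUV UUV VV VV UUV, which concatenate to the answer.

UUVUUVUUVUUVVVVVUUVUUVUUVUUVUUVVVVVUUV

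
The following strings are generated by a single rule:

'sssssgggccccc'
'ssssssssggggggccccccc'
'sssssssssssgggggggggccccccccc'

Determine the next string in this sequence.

Reading off run lengths: s runs 5, 8, 11; g runs 3, 6, 9; c runs 5, 7, 9 — each is linear in n (n = 1, 2, …).
For the next term, n = 4, so the run lengths are 14, 12, 11.

ssssssssssssssggggggggggggccccccccccc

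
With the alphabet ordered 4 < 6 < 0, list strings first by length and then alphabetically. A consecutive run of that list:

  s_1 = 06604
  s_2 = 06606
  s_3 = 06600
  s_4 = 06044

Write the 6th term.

06040

Stepping forward 2 times from 06044: 06044 → 06046, then the target.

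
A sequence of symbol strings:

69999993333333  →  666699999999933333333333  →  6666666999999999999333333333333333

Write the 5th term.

666666666666699999999999999999933333333333333333333333

Reading off run lengths: 6 runs 1, 4, 7; 9 runs 6, 9, 12; 3 runs 7, 11, 15 — each is linear in n (n = 1, 2, …).
At n = 5 the blocks have lengths 13, 18, 23.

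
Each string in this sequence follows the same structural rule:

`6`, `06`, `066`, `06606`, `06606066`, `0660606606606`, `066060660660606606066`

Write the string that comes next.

From term 3 onward, concatenate the last term with the second-to-last: 06·6 = 066, 066·06 = 06606, …
Continuing: 066060660660606606066 · 0660606606606 gives term 8.

0660606606606066060660660606606606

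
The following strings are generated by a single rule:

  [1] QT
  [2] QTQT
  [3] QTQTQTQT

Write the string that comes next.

QTQTQTQTQTQTQTQT

Each string is two copies of the previous one concatenated.
So the next term is two copies of QTQTQTQT.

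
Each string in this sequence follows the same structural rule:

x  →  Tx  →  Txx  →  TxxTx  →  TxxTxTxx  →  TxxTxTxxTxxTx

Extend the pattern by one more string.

This is a Fibonacci-style word recurrence s(k) = s(k−1)·s(k−2): e.g. Tx·x = Txx.
So term 7 is TxxTxTxxTxxTx·TxxTxTxx.

TxxTxTxxTxxTxTxxTxTxx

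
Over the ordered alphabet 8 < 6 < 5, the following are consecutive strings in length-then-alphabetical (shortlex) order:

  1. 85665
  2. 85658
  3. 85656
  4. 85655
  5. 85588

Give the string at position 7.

Advancing 2 positions from 85588 through 85588 → 85586 reaches term 7.

85585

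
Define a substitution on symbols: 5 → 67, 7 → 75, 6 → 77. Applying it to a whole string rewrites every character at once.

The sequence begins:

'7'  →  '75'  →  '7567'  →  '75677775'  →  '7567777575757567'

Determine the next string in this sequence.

75677775757575677567756775677775

Applying the rule to each of the 16 symbols of 7567777575757567 gives the pieces 75 67 77 75 75 75 75 67 75 67 75 67 75 67 77 75, which concatenate to the answer.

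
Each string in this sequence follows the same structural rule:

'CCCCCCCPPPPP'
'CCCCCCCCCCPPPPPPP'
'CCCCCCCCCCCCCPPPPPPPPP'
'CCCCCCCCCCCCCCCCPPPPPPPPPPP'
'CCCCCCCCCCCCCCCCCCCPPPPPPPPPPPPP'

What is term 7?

CCCCCCCCCCCCCCCCCCCCCCCCCPPPPPPPPPPPPPPPPP

Each string has the form C^{3n+1} P^{2n+1}, where the shown terms are n = 2, 3, 4, 5, 6.
Setting n = 8 gives 25, 17 characters in each block.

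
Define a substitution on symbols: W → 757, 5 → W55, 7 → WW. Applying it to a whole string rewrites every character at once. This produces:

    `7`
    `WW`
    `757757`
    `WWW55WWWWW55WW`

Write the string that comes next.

757757757W55W55757757757757757W55W55757757

Replace each of the 14 characters of WWW55WWWWW55WW in place — 757 757 757 W55 W55 757 757 757 757 757 W55 W55 757 757 — and concatenate.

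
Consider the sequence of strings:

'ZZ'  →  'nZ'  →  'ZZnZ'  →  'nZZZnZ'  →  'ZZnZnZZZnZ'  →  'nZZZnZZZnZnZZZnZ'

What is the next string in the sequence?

ZZnZnZZZnZnZZZnZZZnZnZZZnZ

Each term (from the third on) is the two preceding terms concatenated in order: term 3 = ZZ·nZ = ZZnZ.
The next term joins ZZnZnZZZnZ and nZZZnZZZnZnZZZnZ.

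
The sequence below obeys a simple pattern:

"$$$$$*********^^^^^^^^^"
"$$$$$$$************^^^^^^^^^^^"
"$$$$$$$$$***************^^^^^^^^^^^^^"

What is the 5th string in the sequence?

Reading off run lengths: $ runs 5, 7, 9; * runs 9, 12, 15; ^ runs 9, 11, 13 — each is linear in n, where the shown terms are n = 3, 4, 5.
Setting n = 7 gives 13, 21, 17 characters in each block.

$$$$$$$$$$$$$*********************^^^^^^^^^^^^^^^^^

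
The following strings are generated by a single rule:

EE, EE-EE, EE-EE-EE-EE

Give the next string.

Every step duplicates the string with '-' between the halves.
So the next term is two copies of EE-EE-EE-EE with '-' between the halves.

EE-EE-EE-EE-EE-EE-EE-EE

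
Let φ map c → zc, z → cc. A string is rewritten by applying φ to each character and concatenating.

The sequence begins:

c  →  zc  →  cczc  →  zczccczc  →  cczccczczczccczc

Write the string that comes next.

φ(cczccczczczccczc) expands symbol-by-symbol to zc zc cc zc zc zc cc zc cc zc cc zc zc zc cc zc; joining the 16 pieces gives the next term.

zczccczczczccczccczccczczczccczc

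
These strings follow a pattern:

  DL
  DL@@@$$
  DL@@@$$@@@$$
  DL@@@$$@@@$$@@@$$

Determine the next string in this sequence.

Each term is the previous one with @@@$$ appended.
So the next term is DL@@@$$@@@$$@@@$$·@@@$$.

DL@@@$$@@@$$@@@$$@@@$$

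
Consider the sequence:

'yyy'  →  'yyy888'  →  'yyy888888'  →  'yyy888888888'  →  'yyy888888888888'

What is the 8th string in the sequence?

yyy888888888888888888888

The strings grow by a fixed suffix 888 each time.
From yyy888888888888, 3 further steps: yyy888888888888 → yyy888888888888888 → yyy888888888888888888 → (answer).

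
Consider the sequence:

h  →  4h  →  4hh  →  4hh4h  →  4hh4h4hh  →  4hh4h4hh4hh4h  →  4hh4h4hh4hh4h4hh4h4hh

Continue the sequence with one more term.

Each term (from the third on) is the previous term followed by the one before it: term 3 = 4h·h = 4hh.
The next term joins 4hh4h4hh4hh4h4hh4h4hh and 4hh4h4hh4hh4h.

4hh4h4hh4hh4h4hh4h4hh4hh4h4hh4hh4h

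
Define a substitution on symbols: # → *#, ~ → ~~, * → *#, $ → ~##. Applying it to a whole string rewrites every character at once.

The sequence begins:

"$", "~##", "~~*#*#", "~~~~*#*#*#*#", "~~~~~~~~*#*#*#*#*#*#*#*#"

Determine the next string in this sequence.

φ(~~~~~~~~*#*#*#*#*#*#*#*#) expands symbol-by-symbol to ~~ ~~ ~~ ~~ ~~ ~~ ~~ ~~ *# *# *# *# *# *# *# *# *# *# *# *# *# *# *# *#; joining the 24 pieces gives the next term.

~~~~~~~~~~~~~~~~*#*#*#*#*#*#*#*#*#*#*#*#*#*#*#*#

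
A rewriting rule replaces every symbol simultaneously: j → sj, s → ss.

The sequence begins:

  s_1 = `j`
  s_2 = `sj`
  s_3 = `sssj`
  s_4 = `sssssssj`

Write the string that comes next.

sssssssssssssssj

Rewriting each symbol of sssssssj: s→ss, s→ss, s→ss, s→ss, s→ss, s→ss, s→ss, j→sj, which concatenates to ss ss ss ss ss ss ss sj.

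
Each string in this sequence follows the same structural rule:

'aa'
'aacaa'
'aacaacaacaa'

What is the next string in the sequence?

aacaacaacaacaacaacaacaa

Each string is two copies of the previous one joined by 'c'.
So the next term is two copies of aacaacaacaa with 'c' between the halves.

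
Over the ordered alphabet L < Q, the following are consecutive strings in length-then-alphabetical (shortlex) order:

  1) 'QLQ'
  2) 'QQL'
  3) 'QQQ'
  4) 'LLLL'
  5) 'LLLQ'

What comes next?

Treat LLLQ as a base-2 numeral over the given alphabet and add one, carrying through any trailing Q's.

LLQL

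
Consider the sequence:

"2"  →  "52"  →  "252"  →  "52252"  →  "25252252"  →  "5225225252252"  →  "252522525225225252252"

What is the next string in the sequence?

5225225252252252522525225225252252

This is a Fibonacci-style word recurrence s(k) = s(k−2)·s(k−1): e.g. 2·52 = 252.
The next term joins 5225225252252 and 252522525225225252252.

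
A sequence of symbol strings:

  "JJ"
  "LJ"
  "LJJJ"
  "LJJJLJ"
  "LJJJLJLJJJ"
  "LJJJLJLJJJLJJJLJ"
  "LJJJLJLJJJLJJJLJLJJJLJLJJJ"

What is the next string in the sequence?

Each term (from the third on) is the previous term followed by the one before it: term 3 = LJ·JJ = LJJJ.
So term 8 is LJJJLJLJJJLJJJLJLJJJLJLJJJ·LJJJLJLJJJLJJJLJ.

LJJJLJLJJJLJJJLJLJJJLJLJJJLJJJLJLJJJLJJJLJ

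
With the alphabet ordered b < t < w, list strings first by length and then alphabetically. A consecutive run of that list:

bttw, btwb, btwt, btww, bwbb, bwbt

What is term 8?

bwtb

Advancing 2 positions from bwbt through bwbt → bwbw reaches term 8.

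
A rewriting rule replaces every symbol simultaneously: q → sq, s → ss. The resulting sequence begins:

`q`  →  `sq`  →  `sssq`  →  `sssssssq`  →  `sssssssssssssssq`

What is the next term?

sssssssssssssssssssssssssssssssq

φ(sssssssssssssssq) expands symbol-by-symbol to ss ss ss ss ss ss ss ss ss ss ss ss ss ss ss sq; joining the 16 pieces gives the next term.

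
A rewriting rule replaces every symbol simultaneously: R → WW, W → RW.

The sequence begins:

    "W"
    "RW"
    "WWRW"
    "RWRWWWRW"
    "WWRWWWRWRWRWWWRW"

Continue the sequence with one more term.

RWRWWWRWRWRWWWRWWWRWWWRWRWRWWWRW

Replace each of the 16 characters of WWRWWWRWRWRWWWRW in place — RW RW WW RW RW RW WW RW WW RW WW RW RW RW WW RW — and concatenate.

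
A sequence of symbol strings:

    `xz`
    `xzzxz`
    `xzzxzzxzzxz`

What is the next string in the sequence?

s(k+1) = s(k)·z·s(k) — each term doubles the last with 'z' between the halves.
One more doubling of xzzxzzxzzxz gives the answer.

xzzxzzxzzxzzxzzxzzxzzxz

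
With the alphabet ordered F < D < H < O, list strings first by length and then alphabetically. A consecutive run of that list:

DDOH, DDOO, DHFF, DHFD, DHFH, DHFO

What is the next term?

Find the rightmost character of DHFO below O, bump it to the next letter, and reset everything to its right to F.

DHDF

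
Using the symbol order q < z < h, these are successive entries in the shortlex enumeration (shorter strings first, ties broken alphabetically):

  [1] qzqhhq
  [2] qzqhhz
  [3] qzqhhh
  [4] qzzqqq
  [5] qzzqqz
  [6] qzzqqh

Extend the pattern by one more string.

qzzqzq

Find the rightmost character of qzzqqh below h, bump it to the next letter, and reset everything to its right to q.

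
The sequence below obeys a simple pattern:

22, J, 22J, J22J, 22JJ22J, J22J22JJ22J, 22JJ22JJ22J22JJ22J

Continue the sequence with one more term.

From term 3 onward, concatenate the second-to-last term with the last: 22·J = 22J, J·22J = J22J, …
The next term joins J22J22JJ22J and 22JJ22JJ22J22JJ22J.

J22J22JJ22J22JJ22JJ22J22JJ22J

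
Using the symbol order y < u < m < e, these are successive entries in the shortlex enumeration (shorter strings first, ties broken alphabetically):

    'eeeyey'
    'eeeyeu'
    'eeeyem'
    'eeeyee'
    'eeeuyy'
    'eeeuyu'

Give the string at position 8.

Stepping forward 2 times from eeeuyu: eeeuyu → eeeuym, then the target.

eeeuye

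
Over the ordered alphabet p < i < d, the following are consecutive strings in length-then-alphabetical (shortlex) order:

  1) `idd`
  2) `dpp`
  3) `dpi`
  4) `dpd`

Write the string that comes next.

The successor of dpd increments the rightmost position that isn't already d and resets every position after it to p.

dip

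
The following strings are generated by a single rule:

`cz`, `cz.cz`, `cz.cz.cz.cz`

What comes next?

s(k+1) = s(k)·.·s(k) — each term doubles the last with '.' between the halves.
So the next term is two copies of cz.cz.cz.cz with '.' between the halves.

cz.cz.cz.cz.cz.cz.cz.cz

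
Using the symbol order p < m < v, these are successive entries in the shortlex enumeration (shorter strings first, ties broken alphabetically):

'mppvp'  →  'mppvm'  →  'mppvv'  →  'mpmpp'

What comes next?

mpmpm

Treat mpmpp as a base-3 numeral over the given alphabet and add one, carrying through any trailing v's.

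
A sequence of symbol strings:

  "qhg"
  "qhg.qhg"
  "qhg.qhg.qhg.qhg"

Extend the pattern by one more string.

qhg.qhg.qhg.qhg.qhg.qhg.qhg.qhg

Every step duplicates the string with '.' between the halves.
So the next term is two copies of qhg.qhg.qhg.qhg with '.' between the halves.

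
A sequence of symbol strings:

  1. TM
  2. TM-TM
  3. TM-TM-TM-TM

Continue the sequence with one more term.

Each string is two copies of the previous one joined by '-'.
Doubling TM-TM-TM-TM with '-' between the halves:

TM-TM-TM-TM-TM-TM-TM-TM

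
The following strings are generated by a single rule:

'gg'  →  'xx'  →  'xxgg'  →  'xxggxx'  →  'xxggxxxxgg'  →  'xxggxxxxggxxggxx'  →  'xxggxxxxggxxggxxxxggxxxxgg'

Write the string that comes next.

xxggxxxxggxxggxxxxggxxxxggxxggxxxxggxxggxx

This is a Fibonacci-style word recurrence s(k) = s(k−1)·s(k−2): e.g. xx·gg = xxgg.
Continuing: xxggxxxxggxxggxxxxggxxxxgg · xxggxxxxggxxggxx gives term 8.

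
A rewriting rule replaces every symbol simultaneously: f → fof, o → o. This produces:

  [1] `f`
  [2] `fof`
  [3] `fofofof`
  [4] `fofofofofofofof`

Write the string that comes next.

φ(fofofofofofofof) expands symbol-by-symbol to fof o fof o fof o fof o fof o fof o fof o fof; joining the 15 pieces gives the next term.

fofofofofofofofofofofofofofofof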